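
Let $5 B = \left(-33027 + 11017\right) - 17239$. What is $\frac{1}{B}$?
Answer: $- \frac{5}{39249} \approx -0.00012739$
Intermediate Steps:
$B = - \frac{39249}{5}$ ($B = \frac{\left(-33027 + 11017\right) - 17239}{5} = \frac{-22010 - 17239}{5} = \frac{1}{5} \left(-39249\right) = - \frac{39249}{5} \approx -7849.8$)
$\frac{1}{B} = \frac{1}{- \frac{39249}{5}} = - \frac{5}{39249}$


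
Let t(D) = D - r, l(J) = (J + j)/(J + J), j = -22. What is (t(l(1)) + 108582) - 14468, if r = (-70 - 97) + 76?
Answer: 188389/2 ≈ 94195.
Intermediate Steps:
r = -91 (r = -167 + 76 = -91)
l(J) = (-22 + J)/(2*J) (l(J) = (J - 22)/(J + J) = (-22 + J)/((2*J)) = (-22 + J)*(1/(2*J)) = (-22 + J)/(2*J))
t(D) = 91 + D (t(D) = D - 1*(-91) = D + 91 = 91 + D)
(t(l(1)) + 108582) - 14468 = ((91 + (1/2)*(-22 + 1)/1) + 108582) - 14468 = ((91 + (1/2)*1*(-21)) + 108582) - 14468 = ((91 - 21/2) + 108582) - 14468 = (161/2 + 108582) - 14468 = 217325/2 - 14468 = 188389/2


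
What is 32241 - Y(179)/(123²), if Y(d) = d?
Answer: 487773910/15129 ≈ 32241.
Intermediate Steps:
32241 - Y(179)/(123²) = 32241 - 179/(123²) = 32241 - 179/15129 = 487773910/15129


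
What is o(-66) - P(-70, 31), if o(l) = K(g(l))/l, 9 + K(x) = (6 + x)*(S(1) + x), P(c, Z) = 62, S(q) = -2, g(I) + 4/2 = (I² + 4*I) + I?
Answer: -16212743/66 ≈ -2.4565e+5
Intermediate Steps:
g(I) = -2 + I² + 5*I (g(I) = -2 + ((I² + 4*I) + I) = -2 + (I² + 5*I) = -2 + I² + 5*I)
K(x) = -9 + (-2 + x)*(6 + x) (K(x) = -9 + (6 + x)*(-2 + x) = -9 + (-2 + x)*(6 + x))
o(l) = (-29 + (-2 + l² + 5*l)² + 4*l² + 20*l)/l (o(l) = (-21 + (-2 + l² + 5*l)² + 4*(-2 + l² + 5*l))/l = (-21 + (-2 + l² + 5*l)² + (-8 + 4*l² + 20*l))/l = (-29 + (-2 + l² + 5*l)² + 4*l² + 20*l)/l)
o(-66) - P(-70, 31) = ((-66)³ - 25/(-66) + 10*(-66)² + 25*(-66)) - 1*62 = (-287496 - 25*(-1/66) + 10*4356 - 1650) - 62 = (-287496 + 25/66 + 43560 - 1650) - 62 = -16208651/66 - 62 = -16212743/66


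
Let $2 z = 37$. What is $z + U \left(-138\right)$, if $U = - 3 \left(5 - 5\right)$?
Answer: $\frac{37}{2} \approx 18.5$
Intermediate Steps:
$z = \frac{37}{2}$ ($z = \frac{1}{2} \cdot 37 = \frac{37}{2} \approx 18.5$)
$U = 0$ ($U = \left(-3\right) 0 = 0$)
$z + U \left(-138\right) = \frac{37}{2} + 0 \left(-138\right) = \frac{37}{2} + 0 = \frac{37}{2}$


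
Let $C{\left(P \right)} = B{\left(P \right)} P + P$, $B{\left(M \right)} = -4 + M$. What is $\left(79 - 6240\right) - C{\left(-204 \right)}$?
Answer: $-48389$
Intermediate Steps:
$C{\left(P \right)} = P + P \left(-4 + P\right)$ ($C{\left(P \right)} = \left(-4 + P\right) P + P = P \left(-4 + P\right) + P = P + P \left(-4 + P\right)$)
$\left(79 - 6240\right) - C{\left(-204 \right)} = \left(79 - 6240\right) - - 204 \left(-3 - 204\right) = \left(79 - 6240\right) - \left(-204\right) \left(-207\right) = -6161 - 42228 = -48389$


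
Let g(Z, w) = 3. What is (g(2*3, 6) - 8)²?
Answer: 25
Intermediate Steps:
(g(2*3, 6) - 8)² = (3 - 8)² = (-5)² = 25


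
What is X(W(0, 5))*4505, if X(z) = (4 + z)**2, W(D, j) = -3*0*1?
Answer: 72080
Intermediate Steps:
W(D, j) = 0 (W(D, j) = 0*1 = 0)
X(W(0, 5))*4505 = (4 + 0)**2*4505 = 4**2*4505 = 16*4505 = 72080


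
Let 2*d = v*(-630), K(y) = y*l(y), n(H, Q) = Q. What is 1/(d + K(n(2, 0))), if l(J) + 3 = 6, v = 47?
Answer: -1/14805 ≈ -6.7545e-5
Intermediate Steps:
l(J) = 3 (l(J) = -3 + 6 = 3)
K(y) = 3*y (K(y) = y*3 = 3*y)
d = -14805 (d = (47*(-630))/2 = (½)*(-29610) = -14805)
1/(d + K(n(2, 0))) = 1/(-14805 + 3*0) = 1/(-14805 + 0) = 1/(-14805) = -1/14805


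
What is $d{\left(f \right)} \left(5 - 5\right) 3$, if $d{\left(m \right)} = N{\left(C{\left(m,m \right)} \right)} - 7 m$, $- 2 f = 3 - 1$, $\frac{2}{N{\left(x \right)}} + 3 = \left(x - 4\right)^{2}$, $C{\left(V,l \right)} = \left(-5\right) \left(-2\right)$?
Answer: $0$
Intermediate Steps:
$C{\left(V,l \right)} = 10$
$N{\left(x \right)} = \frac{2}{-3 + \left(-4 + x\right)^{2}}$ ($N{\left(x \right)} = \frac{2}{-3 + \left(x - 4\right)^{2}} = \frac{2}{-3 + \left(-4 + x\right)^{2}}$)
$f = -1$ ($f = - \frac{3 - 1}{2} = \left(- \frac{1}{2}\right) 2 = -1$)
$d{\left(m \right)} = \frac{2}{33} - 7 m$ ($d{\left(m \right)} = \frac{2}{-3 + \left(-4 + 10\right)^{2}} - 7 m = \frac{2}{-3 + 6^{2}} - 7 m = \frac{2}{-3 + 36} - 7 m = \frac{2}{33} - 7 m$)
$d{\left(f \right)} \left(5 - 5\right) 3 = \left(\frac{2}{33} - -7\right) \left(5 - 5\right) 3 = \left(\frac{2}{33} + 7\right) 0 \cdot 3 = \frac{233}{33} \cdot 0 = 0$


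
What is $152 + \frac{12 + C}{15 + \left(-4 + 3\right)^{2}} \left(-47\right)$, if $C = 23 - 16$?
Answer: $\frac{1539}{16} \approx 96.188$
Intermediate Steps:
$C = 7$ ($C = 23 - 16 = 7$)
$152 + \frac{12 + C}{15 + \left(-4 + 3\right)^{2}} \left(-47\right) = 152 + \frac{12 + 7}{15 + \left(-4 + 3\right)^{2}} \left(-47\right) = 152 + \frac{19}{15 + \left(-1\right)^{2}} \left(-47\right) = 152 + \frac{19}{15 + 1} \left(-47\right) = 152 + \frac{19}{16} \left(-47\right) = 152 - \frac{893}{16} = \frac{1539}{16}$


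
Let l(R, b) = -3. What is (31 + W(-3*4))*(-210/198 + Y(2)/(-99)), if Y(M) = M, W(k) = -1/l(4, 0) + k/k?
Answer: -10379/297 ≈ -34.946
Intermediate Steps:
W(k) = 4/3 (W(k) = -1/(-3) + k/k = -1*(-1/3) + 1 = 1/3 + 1 = 4/3)
(31 + W(-3*4))*(-210/198 + Y(2)/(-99)) = (31 + 4/3)*(-210/198 + 2/(-99)) = 97*(-210*1/198 + 2*(-1/99))/3 = 97*(-35/33 - 2/99)/3 = (97/3)*(-107/99) = -10379/297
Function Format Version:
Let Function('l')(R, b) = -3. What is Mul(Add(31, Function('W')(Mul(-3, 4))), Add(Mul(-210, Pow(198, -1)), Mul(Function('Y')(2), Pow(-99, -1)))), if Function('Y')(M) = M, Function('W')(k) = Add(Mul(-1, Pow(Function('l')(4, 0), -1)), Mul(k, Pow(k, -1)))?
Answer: Rational(-10379, 297) ≈ -34.946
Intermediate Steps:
Function('W')(k) = Rational(4, 3) (Function('W')(k) = Add(Mul(-1, Pow(-3, -1)), Mul(k, Pow(k, -1))) = Add(Mul(-1, Rational(-1, 3)), 1) = Add(Rational(1, 3), 1) = Rational(4, 3))
Mul(Add(31, Function('W')(Mul(-3, 4))), Add(Mul(-210, Pow(198, -1)), Mul(Function('Y')(2), Pow(-99, -1)))) = Mul(Add(31, Rational(4, 3)), Add(Mul(-210, Pow(198, -1)), Mul(2, Pow(-99, -1)))) = Mul(Rational(97, 3), Add(Mul(-210, Rational(1, 198)), Mul(2, Rational(-1, 99)))) = Mul(Rational(97, 3), Add(Rational(-35, 33), Rational(-2, 99))) = Mul(Rational(97, 3), Rational(-107, 99)) = Rational(-10379, 297)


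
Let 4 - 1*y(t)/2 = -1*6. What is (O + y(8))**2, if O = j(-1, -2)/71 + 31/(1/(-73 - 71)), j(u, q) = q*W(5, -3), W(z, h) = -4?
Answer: 99550346256/5041 ≈ 1.9748e+7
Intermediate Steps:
j(u, q) = -4*q (j(u, q) = q*(-4) = -4*q)
y(t) = 20 (y(t) = 8 - (-2)*6 = 8 - 2*(-6) = 8 + 12 = 20)
O = -316936/71 (O = -4*(-2)/71 + 31/(1/(-73 - 71)) = 8*(1/71) + 31/(1/(-144)) = 8/71 + 31/(-1/144) = 8/71 + 31*(-144) = 8/71 - 4464 = -316936/71 ≈ -4463.9)
(O + y(8))**2 = (-316936/71 + 20)**2 = (-315516/71)**2 = 99550346256/5041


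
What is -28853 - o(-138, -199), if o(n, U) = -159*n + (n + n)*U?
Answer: -105719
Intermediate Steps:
o(n, U) = -159*n + 2*U*n (o(n, U) = -159*n + (2*n)*U = -159*n + 2*U*n)
-28853 - o(-138, -199) = -28853 - (-138)*(-159 + 2*(-199)) = -28853 - (-138)*(-159 - 398) = -28853 - (-138)*(-557) = -28853 - 1*76866 = -28853 - 76866 = -105719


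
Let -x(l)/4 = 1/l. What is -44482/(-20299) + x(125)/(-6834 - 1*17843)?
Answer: 137210370446/62614802875 ≈ 2.1913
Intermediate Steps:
x(l) = -4/l
-44482/(-20299) + x(125)/(-6834 - 1*17843) = -44482/(-20299) + (-4/125)/(-6834 - 1*17843) = -44482*(-1/20299) + (-4*1/125)/(-6834 - 17843) = 44482/20299 - 4/125/(-24677) = 44482/20299 - 4/125*(-1/24677) = 44482/20299 + 4/3084625 = 137210370446/62614802875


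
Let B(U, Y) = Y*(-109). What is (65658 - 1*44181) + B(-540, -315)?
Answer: 55812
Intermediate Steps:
B(U, Y) = -109*Y
(65658 - 1*44181) + B(-540, -315) = (65658 - 1*44181) - 109*(-315) = (65658 - 44181) + 34335 = 21477 + 34335 = 55812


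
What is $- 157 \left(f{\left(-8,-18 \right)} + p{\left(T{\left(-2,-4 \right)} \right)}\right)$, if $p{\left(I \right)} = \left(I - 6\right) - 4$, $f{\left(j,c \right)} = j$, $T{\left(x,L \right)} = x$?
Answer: $3140$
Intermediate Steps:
$p{\left(I \right)} = -10 + I$ ($p{\left(I \right)} = \left(-6 + I\right) - 4 = -10 + I$)
$- 157 \left(f{\left(-8,-18 \right)} + p{\left(T{\left(-2,-4 \right)} \right)}\right) = - 157 \left(-8 - 12\right) = \left(-157\right) \left(-20\right) = 3140$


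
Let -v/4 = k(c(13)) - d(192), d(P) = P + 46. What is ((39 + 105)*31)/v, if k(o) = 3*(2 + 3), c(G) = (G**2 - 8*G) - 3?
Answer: 1116/223 ≈ 5.0045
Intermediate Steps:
d(P) = 46 + P
c(G) = -3 + G**2 - 8*G
k(o) = 15 (k(o) = 3*5 = 15)
v = 892 (v = -4*(15 - (46 + 192)) = -4*(15 - 1*238) = -4*(15 - 238) = -4*(-223) = 892)
((39 + 105)*31)/v = ((39 + 105)*31)/892 = (144*31)*(1/892) = 4464*(1/892) = 1116/223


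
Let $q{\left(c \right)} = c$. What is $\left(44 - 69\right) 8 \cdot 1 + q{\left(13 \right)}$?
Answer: $-187$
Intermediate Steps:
$\left(44 - 69\right) 8 \cdot 1 + q{\left(13 \right)} = \left(44 - 69\right) 8 \cdot 1 + 13 = \left(44 - 69\right) 8 + 13 = \left(-25\right) 8 + 13 = -200 + 13 = -187$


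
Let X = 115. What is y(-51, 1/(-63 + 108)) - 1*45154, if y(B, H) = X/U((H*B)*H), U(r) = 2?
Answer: -90193/2 ≈ -45097.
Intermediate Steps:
y(B, H) = 115/2
y(-51, 1/(-63 + 108)) - 1*45154 = 115/2 - 1*45154 = 115/2 - 45154 = -90193/2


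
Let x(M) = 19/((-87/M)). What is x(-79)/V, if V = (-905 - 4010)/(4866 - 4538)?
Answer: -492328/427605 ≈ -1.1514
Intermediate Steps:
x(M) = -19*M/87 (x(M) = 19*(-M/87) = -19*M/87)
V = -4915/328 ≈ -14.985
x(-79)/V = (-19/87*(-79))/(-4915/328) = (1501/87)*(-328/4915) = -492328/427605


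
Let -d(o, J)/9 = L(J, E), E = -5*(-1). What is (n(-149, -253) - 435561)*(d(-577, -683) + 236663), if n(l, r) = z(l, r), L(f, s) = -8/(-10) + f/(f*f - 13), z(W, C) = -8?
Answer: -80140526956978897/777460 ≈ -1.0308e+11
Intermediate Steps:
E = 5
L(f, s) = 4/5 + f/(-13 + f**2) (L(f, s) = -8*(-1/10) + f/(f**2 - 13) = 4/5 + f/(-13 + f**2))
d(o, J) = -9*(-52 + 4*J**2 + 5*J)/(5*(-13 + J**2))
n(l, r) = -8
(n(-149, -253) - 435561)*(d(-577, -683) + 236663) = (-8 - 435561)*(9*(52 - 5*(-683) - 4*(-683)**2)/(5*(-13 + (-683)**2)) + 236663) = -435569*(9*(52 + 3415 - 4*466489)/(5*(-13 + 466489)) + 236663) = -435569*((9/5)*(52 + 3415 - 1865956)/466476 + 236663) = -435569*((9/5)*(1/466476)*(-1862489) + 236663) = -435569*(-5587467/777460 + 236663) = -435569*183990428513/777460 = -80140526956978897/777460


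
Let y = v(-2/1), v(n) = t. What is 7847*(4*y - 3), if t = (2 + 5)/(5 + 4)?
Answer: 7847/9 ≈ 871.89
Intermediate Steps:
t = 7/9 ≈ 0.77778
v(n) = 7/9
y = 7/9 ≈ 0.77778
7847*(4*y - 3) = 7847*(4*(7/9) - 3) = 7847*(28/9 - 3) = 7847*(1/9) = 7847/9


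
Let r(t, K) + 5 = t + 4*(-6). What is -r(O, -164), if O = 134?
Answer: -105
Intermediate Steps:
r(t, K) = -29 + t (r(t, K) = -5 + (t + 4*(-6)) = -5 + (t - 24) = -5 + (-24 + t) = -29 + t)
-r(O, -164) = -(-29 + 134) = -1*105 = -105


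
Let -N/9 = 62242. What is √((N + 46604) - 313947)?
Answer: I*√827521 ≈ 909.68*I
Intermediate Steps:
N = -560178 (N = -9*62242 = -560178)
√((N + 46604) - 313947) = √((-560178 + 46604) - 313947) = √(-513574 - 313947) = √(-827521) = I*√827521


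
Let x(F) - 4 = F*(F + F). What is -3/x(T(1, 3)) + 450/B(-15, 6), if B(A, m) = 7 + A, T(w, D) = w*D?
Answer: -2481/44 ≈ -56.386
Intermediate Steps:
T(w, D) = D*w
x(F) = 4 + 2*F**2 (x(F) = 4 + F*(F + F) = 4 + F*(2*F) = 4 + 2*F**2)
-3/x(T(1, 3)) + 450/B(-15, 6) = -3/(4 + 2*(3*1)**2) + 450/(7 - 15) = -3/(4 + 2*3**2) + 450/(-8) = -3/(4 + 2*9) + 450*(-1/8) = -3/(4 + 18) - 225/4 = -3/22 - 225/4 = -2481/44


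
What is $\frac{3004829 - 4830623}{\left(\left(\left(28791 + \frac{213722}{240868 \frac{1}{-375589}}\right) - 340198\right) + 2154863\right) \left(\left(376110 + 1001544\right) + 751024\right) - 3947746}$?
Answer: $- \frac{109943837298}{193580636703898843} \approx -5.6795 \cdot 10^{-7}$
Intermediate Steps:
$\frac{3004829 - 4830623}{\left(\left(\left(28791 + \frac{213722}{240868 \frac{1}{-375589}}\right) - 340198\right) + 2154863\right) \left(\left(376110 + 1001544\right) + 751024\right) - 3947746} = - \frac{1825794}{\left(\left(\left(28791 + \frac{213722}{240868 \left(- \frac{1}{375589}\right)}\right) - 340198\right) + 2154863\right) \left(1377654 + 751024\right) - 3947746} = - \frac{1825794}{\left(\left(\left(28791 + \frac{213722}{- \frac{240868}{375589}}\right) - 340198\right) + 2154863\right) 2128678 - 3947746} = - \frac{1825794}{\left(\left(\left(28791 + 213722 \left(- \frac{375589}{240868}\right)\right) - 340198\right) + 2154863\right) 2128678 - 3947746} = - \frac{1825794}{\left(\left(\left(28791 - \frac{40135816129}{120434}\right) - 340198\right) + 2154863\right) 2128678 - 3947746} = - \frac{1825794}{\left(\left(- \frac{36668400835}{120434} - 340198\right) + 2154863\right) 2128678 - 3947746} = - \frac{1825794}{\left(- \frac{77639806767}{120434} + 2154863\right) 2128678 - 3947746} = - \frac{1825794}{\frac{181878963775}{120434} \cdot 2128678 - 3947746} = - \frac{1825794}{\frac{193580874425319725}{60217} - 3947746} = - \frac{1825794}{\frac{193580636703898843}{60217}} = \left(-1825794\right) \frac{60217}{193580636703898843} = - \frac{109943837298}{193580636703898843}$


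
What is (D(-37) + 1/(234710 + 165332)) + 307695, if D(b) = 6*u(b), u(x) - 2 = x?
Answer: 123006914371/400042 ≈ 3.0749e+5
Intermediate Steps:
u(x) = 2 + x
D(b) = 12 + 6*b (D(b) = 6*(2 + b) = 12 + 6*b)
(D(-37) + 1/(234710 + 165332)) + 307695 = ((12 + 6*(-37)) + 1/(234710 + 165332)) + 307695 = ((12 - 222) + 1/400042) + 307695 = (-210 + 1/400042) + 307695 = -84008819/400042 + 307695 = 123006914371/400042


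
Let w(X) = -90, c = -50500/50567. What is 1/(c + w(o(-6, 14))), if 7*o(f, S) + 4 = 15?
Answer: -50567/4601530 ≈ -0.010989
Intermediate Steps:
o(f, S) = 11/7 (o(f, S) = -4/7 + (⅐)*15 = -4/7 + 15/7 = 11/7)
c = -50500/50567 (c = -50500*1/50567 = -50500/50567 ≈ -0.99868)
1/(c + w(o(-6, 14))) = 1/(-50500/50567 - 90) = 1/(-4601530/50567) = -50567/4601530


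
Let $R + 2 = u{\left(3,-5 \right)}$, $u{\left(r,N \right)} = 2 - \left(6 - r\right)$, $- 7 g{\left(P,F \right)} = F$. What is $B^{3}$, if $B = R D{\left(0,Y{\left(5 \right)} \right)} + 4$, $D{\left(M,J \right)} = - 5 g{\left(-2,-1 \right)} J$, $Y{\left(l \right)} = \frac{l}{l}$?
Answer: $\frac{79507}{343} \approx 231.8$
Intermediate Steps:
$g{\left(P,F \right)} = - \frac{F}{7}$
$Y{\left(l \right)} = 1$
$u{\left(r,N \right)} = -4 + r$ ($u{\left(r,N \right)} = 2 + \left(-6 + r\right) = -4 + r$)
$R = -3$ ($R = -2 + \left(-4 + 3\right) = -2 - 1 = -3$)
$D{\left(M,J \right)} = - \frac{5 J}{7}$ ($D{\left(M,J \right)} = - 5 \left(\left(- \frac{1}{7}\right) \left(-1\right)\right) J = \left(-5\right) \frac{1}{7} J = - \frac{5 J}{7}$)
$B = \frac{43}{7}$ ($B = - 3 \left(\left(- \frac{5}{7}\right) 1\right) + 4 = \left(-3\right) \left(- \frac{5}{7}\right) + 4 = \frac{15}{7} + 4 = \frac{43}{7} \approx 6.1429$)
$B^{3} = \left(\frac{43}{7}\right)^{3} = \frac{79507}{343}$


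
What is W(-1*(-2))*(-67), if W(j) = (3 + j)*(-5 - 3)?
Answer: 2680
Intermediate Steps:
W(j) = -24 - 8*j (W(j) = (3 + j)*(-8) = -24 - 8*j)
W(-1*(-2))*(-67) = (-24 - (-8)*(-2))*(-67) = (-24 - 8*2)*(-67) = (-24 - 16)*(-67) = -40*(-67) = 2680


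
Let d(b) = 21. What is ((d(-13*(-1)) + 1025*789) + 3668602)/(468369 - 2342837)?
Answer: -1119337/468617 ≈ -2.3886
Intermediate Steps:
((d(-13*(-1)) + 1025*789) + 3668602)/(468369 - 2342837) = ((21 + 1025*789) + 3668602)/(468369 - 2342837) = ((21 + 808725) + 3668602)/(-1874468) = (808746 + 3668602)*(-1/1874468) = 4477348*(-1/1874468) = -1119337/468617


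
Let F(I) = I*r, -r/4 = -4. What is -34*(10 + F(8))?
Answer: -4692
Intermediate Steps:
r = 16 (r = -4*(-4) = 16)
F(I) = 16*I (F(I) = I*16 = 16*I)
-34*(10 + F(8)) = -34*(10 + 16*8) = -34*(10 + 128) = -34*138 = -4692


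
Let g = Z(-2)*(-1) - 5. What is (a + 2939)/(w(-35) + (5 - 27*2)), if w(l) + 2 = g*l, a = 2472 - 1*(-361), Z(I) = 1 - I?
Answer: 5772/229 ≈ 25.205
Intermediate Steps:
a = 2833 (a = 2472 + 361 = 2833)
g = -8 (g = (1 - 1*(-2))*(-1) - 5 = (1 + 2)*(-1) - 5 = 3*(-1) - 5 = -3 - 5 = -8)
w(l) = -2 - 8*l
(a + 2939)/(w(-35) + (5 - 27*2)) = (2833 + 2939)/((-2 - 8*(-35)) + (5 - 27*2)) = 5772/((-2 + 280) + (5 - 54)) = 5772/(278 - 49) = 5772/229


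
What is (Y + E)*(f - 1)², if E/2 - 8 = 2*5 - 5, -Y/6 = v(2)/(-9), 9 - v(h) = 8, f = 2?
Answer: 80/3 ≈ 26.667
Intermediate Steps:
v(h) = 1 (v(h) = 9 - 1*8 = 9 - 8 = 1)
Y = ⅔ (Y = -6/(-9) = -6*(-1)/9 = -6*(-⅑) = ⅔ ≈ 0.66667)
E = 26 (E = 16 + 2*(2*5 - 5) = 16 + 2*(10 - 5) = 16 + 2*5 = 16 + 10 = 26)
(Y + E)*(f - 1)² = (⅔ + 26)*(2 - 1)² = (80/3)*1² = (80/3)*1 = 80/3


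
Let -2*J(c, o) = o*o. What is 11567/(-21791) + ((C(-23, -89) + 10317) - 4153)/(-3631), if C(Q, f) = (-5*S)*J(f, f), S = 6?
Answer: -2765417166/79123121 ≈ -34.951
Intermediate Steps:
J(c, o) = -o²/2 (J(c, o) = -o*o/2 = -o²/2)
C(Q, f) = 15*f² (C(Q, f) = (-5*6)*(-f²/2) = -(-15)*f² = 15*f²)
11567/(-21791) + ((C(-23, -89) + 10317) - 4153)/(-3631) = 11567/(-21791) + ((15*(-89)² + 10317) - 4153)/(-3631) = 11567*(-1/21791) + ((15*7921 + 10317) - 4153)*(-1/3631) = -11567/21791 + ((118815 + 10317) - 4153)*(-1/3631) = -11567/21791 + (129132 - 4153)*(-1/3631) = -11567/21791 + 124979*(-1/3631) = -11567/21791 - 124979/3631 = -2765417166/79123121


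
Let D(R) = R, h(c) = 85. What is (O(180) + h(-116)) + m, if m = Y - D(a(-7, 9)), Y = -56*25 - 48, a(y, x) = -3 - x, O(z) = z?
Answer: -1171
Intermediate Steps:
Y = -1448 (Y = -1400 - 48 = -1448)
m = -1436 (m = -1448 - (-3 - 1*9) = -1448 - (-3 - 9) = -1448 - 1*(-12) = -1448 + 12 = -1436)
(O(180) + h(-116)) + m = (180 + 85) - 1436 = 265 - 1436 = -1171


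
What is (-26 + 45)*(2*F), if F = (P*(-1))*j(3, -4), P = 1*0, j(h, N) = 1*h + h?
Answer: 0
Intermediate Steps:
j(h, N) = 2*h (j(h, N) = h + h = 2*h)
P = 0
F = 0 (F = (0*(-1))*(2*3) = 0*6 = 0)
(-26 + 45)*(2*F) = (-26 + 45)*(2*0) = 19*0 = 0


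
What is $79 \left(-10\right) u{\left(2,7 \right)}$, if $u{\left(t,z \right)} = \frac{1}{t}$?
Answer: $-395$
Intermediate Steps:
$79 \left(-10\right) u{\left(2,7 \right)} = \frac{79 \left(-10\right)}{2} = \left(-790\right) \frac{1}{2} = -395$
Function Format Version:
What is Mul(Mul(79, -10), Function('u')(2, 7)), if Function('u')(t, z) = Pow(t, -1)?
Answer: -395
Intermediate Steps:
Mul(Mul(79, -10), Function('u')(2, 7)) = Mul(Mul(79, -10), Pow(2, -1)) = Mul(-790, Rational(1, 2)) = -395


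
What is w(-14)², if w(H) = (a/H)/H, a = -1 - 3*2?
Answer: 1/784 ≈ 0.0012755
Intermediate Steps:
a = -7 (a = -1 - 6 = -7)
w(H) = -7/H² (w(H) = (-7/H)/H = -7/H²)
w(-14)² = (-7/(-14)²)² = (-7*1/196)² = (-1/28)² = 1/784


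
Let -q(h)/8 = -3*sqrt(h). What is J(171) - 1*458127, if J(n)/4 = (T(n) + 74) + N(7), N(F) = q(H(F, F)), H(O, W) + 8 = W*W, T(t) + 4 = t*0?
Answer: -457847 + 96*sqrt(41) ≈ -4.5723e+5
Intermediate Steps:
T(t) = -4 (T(t) = -4 + t*0 = -4 + 0 = -4)
H(O, W) = -8 + W**2 (H(O, W) = -8 + W*W = -8 + W**2)
q(h) = 24*sqrt(h) (q(h) = -(-24)*sqrt(h) = 24*sqrt(h))
N(F) = 24*sqrt(-8 + F**2)
J(n) = 280 + 96*sqrt(41) (J(n) = 4*((-4 + 74) + 24*sqrt(-8 + 7**2)) = 4*(70 + 24*sqrt(-8 + 49)) = 4*(70 + 24*sqrt(41)) = 280 + 96*sqrt(41))
J(171) - 1*458127 = (280 + 96*sqrt(41)) - 1*458127 = (280 + 96*sqrt(41)) - 458127 = -457847 + 96*sqrt(41)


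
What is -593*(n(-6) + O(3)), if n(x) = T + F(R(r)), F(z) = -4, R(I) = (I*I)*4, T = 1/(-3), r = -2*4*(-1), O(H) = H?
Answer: 2372/3 ≈ 790.67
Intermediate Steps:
r = 8 (r = -8*(-1) = 8)
T = -1/3 ≈ -0.33333
R(I) = 4*I**2 (R(I) = I**2*4 = 4*I**2)
n(x) = -13/3 (n(x) = -1/3 - 4 = -13/3)
-593*(n(-6) + O(3)) = -593*(-13/3 + 3) = -593*(-4/3) = 2372/3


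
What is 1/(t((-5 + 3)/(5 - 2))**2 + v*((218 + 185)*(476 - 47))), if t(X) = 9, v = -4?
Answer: -1/691467 ≈ -1.4462e-6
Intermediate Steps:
1/(t((-5 + 3)/(5 - 2))**2 + v*((218 + 185)*(476 - 47))) = 1/(9**2 - 4*(218 + 185)*(476 - 47)) = 1/(81 - 1612*429) = 1/(81 - 4*172887) = 1/(81 - 691548) = 1/(-691467) = -1/691467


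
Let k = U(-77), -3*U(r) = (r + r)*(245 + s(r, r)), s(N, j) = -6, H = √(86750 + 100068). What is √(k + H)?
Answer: √(110418 + 9*√186818)/3 ≈ 112.70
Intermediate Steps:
H = √186818 ≈ 432.22
U(r) = -478*r/3 (U(r) = -(r + r)*(245 - 6)/3 = -2*r*239/3 = -478*r/3)
k = 36806/3 (k = -478/3*(-77) = 36806/3 ≈ 12269.)
√(k + H) = √(36806/3 + √186818)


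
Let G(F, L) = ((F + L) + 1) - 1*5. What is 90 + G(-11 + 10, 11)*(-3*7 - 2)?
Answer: -48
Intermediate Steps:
G(F, L) = -4 + F + L (G(F, L) = (1 + F + L) - 5 = -4 + F + L)
90 + G(-11 + 10, 11)*(-3*7 - 2) = 90 + (-4 + (-11 + 10) + 11)*(-3*7 - 2) = 90 + (-4 - 1 + 11)*(-21 - 2) = 90 + 6*(-23) = 90 - 138 = -48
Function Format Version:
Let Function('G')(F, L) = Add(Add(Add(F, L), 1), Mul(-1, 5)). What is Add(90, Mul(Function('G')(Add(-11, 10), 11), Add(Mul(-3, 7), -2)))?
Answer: -48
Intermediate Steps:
Function('G')(F, L) = Add(-4, F, L) (Function('G')(F, L) = Add(Add(1, F, L), -5) = Add(-4, F, L))
Add(90, Mul(Function('G')(Add(-11, 10), 11), Add(Mul(-3, 7), -2))) = Add(90, Mul(Add(-4, Add(-11, 10), 11), Add(Mul(-3, 7), -2))) = Add(90, Mul(Add(-4, -1, 11), Add(-21, -2))) = Add(90, Mul(6, -23)) = Add(90, -138) = -48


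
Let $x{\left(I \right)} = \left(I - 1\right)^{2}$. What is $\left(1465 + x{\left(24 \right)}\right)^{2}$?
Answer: $3976036$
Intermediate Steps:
$x{\left(I \right)} = \left(-1 + I\right)^{2}$
$\left(1465 + x{\left(24 \right)}\right)^{2} = \left(1465 + \left(-1 + 24\right)^{2}\right)^{2} = \left(1465 + 23^{2}\right)^{2} = \left(1465 + 529\right)^{2} = 1994^{2} = 3976036$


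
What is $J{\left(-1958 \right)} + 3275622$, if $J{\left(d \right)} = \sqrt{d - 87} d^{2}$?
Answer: $3275622 + 3833764 i \sqrt{2045} \approx 3.2756 \cdot 10^{6} + 1.7337 \cdot 10^{8} i$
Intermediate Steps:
$J{\left(d \right)} = d^{2} \sqrt{-87 + d}$ ($J{\left(d \right)} = \sqrt{-87 + d} d^{2} = d^{2} \sqrt{-87 + d}$)
$J{\left(-1958 \right)} + 3275622 = \left(-1958\right)^{2} \sqrt{-87 - 1958} + 3275622 = 3833764 \sqrt{-2045} + 3275622 = 3833764 i \sqrt{2045} + 3275622 = 3275622 + 3833764 i \sqrt{2045}$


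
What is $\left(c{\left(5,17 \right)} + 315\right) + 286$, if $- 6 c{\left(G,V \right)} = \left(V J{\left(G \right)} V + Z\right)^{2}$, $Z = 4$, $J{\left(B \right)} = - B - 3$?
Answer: $- \frac{2661629}{3} \approx -8.8721 \cdot 10^{5}$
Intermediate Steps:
$J{\left(B \right)} = -3 - B$
$c{\left(G,V \right)} = - \frac{\left(4 + V^{2} \left(-3 - G\right)\right)^{2}}{6}$ ($c{\left(G,V \right)} = - \frac{\left(V \left(-3 - G\right) V + 4\right)^{2}}{6} = - \frac{\left(V^{2} \left(-3 - G\right) + 4\right)^{2}}{6} = - \frac{\left(4 + V^{2} \left(-3 - G\right)\right)^{2}}{6}$)
$\left(c{\left(5,17 \right)} + 315\right) + 286 = \left(- \frac{\left(-4 + 17^{2} \left(3 + 5\right)\right)^{2}}{6} + 315\right) + 286 = \left(- \frac{\left(-4 + 289 \cdot 8\right)^{2}}{6} + 315\right) + 286 = \left(- \frac{\left(-4 + 2312\right)^{2}}{6} + 315\right) + 286 = \left(- \frac{2308^{2}}{6} + 315\right) + 286 = \left(\left(- \frac{1}{6}\right) 5326864 + 315\right) + 286 = \left(- \frac{2663432}{3} + 315\right) + 286 = - \frac{2662487}{3} + 286 = - \frac{2661629}{3}$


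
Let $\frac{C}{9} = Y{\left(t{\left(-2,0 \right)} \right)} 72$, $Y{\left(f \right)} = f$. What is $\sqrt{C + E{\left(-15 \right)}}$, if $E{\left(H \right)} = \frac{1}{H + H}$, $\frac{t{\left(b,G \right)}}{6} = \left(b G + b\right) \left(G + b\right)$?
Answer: $\frac{\sqrt{13996770}}{30} \approx 124.71$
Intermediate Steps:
$t{\left(b,G \right)} = 6 \left(G + b\right) \left(b + G b\right)$ ($t{\left(b,G \right)} = 6 \left(b G + b\right) \left(G + b\right) = 6 \left(G b + b\right) \left(G + b\right) = 6 \left(b + G b\right) \left(G + b\right) = 6 \left(G + b\right) \left(b + G b\right)$)
$E{\left(H \right)} = \frac{1}{2 H}$
$C = 15552$ ($C = 9 \cdot 6 \left(-2\right) \left(0 - 2 + 0^{2} + 0 \left(-2\right)\right) 72 = 9 \cdot 6 \left(-2\right) \left(0 - 2 + 0 + 0\right) 72 = 9 \cdot 6 \left(-2\right) \left(-2\right) 72 = 9 \cdot 24 \cdot 72 = 9 \cdot 1728 = 15552$)
$\sqrt{C + E{\left(-15 \right)}} = \sqrt{15552 + \frac{1}{2 \left(-15\right)}} = \sqrt{15552 + \frac{1}{2} \left(- \frac{1}{15}\right)} = \sqrt{15552 - \frac{1}{30}} = \sqrt{\frac{466559}{30}} = \frac{\sqrt{13996770}}{30}$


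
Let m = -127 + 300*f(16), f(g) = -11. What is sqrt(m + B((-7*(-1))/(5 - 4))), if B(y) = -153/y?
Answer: I*sqrt(168994)/7 ≈ 58.727*I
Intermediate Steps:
m = -3427 (m = -127 + 300*(-11) = -127 - 3300 = -3427)
sqrt(m + B((-7*(-1))/(5 - 4))) = sqrt(-3427 - 153/((-7*(-1))/(5 - 4))) = sqrt(-3427 - 153/(7/1)) = sqrt(-3427 - 153/(7*1)) = sqrt(-3427 - 153/7) = sqrt(-24142/7) = I*sqrt(168994)/7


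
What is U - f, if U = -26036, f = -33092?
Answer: 7056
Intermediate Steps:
U - f = -26036 - 1*(-33092) = -26036 + 33092 = 7056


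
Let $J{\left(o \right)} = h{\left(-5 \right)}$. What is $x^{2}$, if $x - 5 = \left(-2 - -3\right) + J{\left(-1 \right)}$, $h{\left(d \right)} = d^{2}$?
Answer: $961$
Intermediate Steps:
$J{\left(o \right)} = 25$ ($J{\left(o \right)} = \left(-5\right)^{2} = 25$)
$x = 31$ ($x = 5 + \left(\left(-2 - -3\right) + 25\right) = 5 + \left(\left(-2 + 3\right) + 25\right) = 5 + \left(1 + 25\right) = 5 + 26 = 31$)
$x^{2} = 31^{2} = 961$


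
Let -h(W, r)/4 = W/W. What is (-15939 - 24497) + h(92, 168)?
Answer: -40440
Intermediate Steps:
h(W, r) = -4 (h(W, r) = -4*W/W = -4*1 = -4)
(-15939 - 24497) + h(92, 168) = (-15939 - 24497) - 4 = -40436 - 4 = -40440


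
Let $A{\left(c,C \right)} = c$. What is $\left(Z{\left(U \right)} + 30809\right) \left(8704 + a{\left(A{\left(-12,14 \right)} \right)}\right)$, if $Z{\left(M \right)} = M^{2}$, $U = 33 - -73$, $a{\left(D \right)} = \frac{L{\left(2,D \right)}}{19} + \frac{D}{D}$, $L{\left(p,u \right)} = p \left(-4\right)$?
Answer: $\frac{6953696415}{19} \approx 3.6598 \cdot 10^{8}$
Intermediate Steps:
$L{\left(p,u \right)} = - 4 p$
$a{\left(D \right)} = \frac{11}{19}$ ($a{\left(D \right)} = \frac{\left(-4\right) 2}{19} + \frac{D}{D} = \left(-8\right) \frac{1}{19} + 1 = - \frac{8}{19} + 1 = \frac{11}{19}$)
$U = 106$ ($U = 33 + 73 = 106$)
$\left(Z{\left(U \right)} + 30809\right) \left(8704 + a{\left(A{\left(-12,14 \right)} \right)}\right) = \left(106^{2} + 30809\right) \left(8704 + \frac{11}{19}\right) = \left(11236 + 30809\right) \frac{165387}{19} = 42045 \cdot \frac{165387}{19} = \frac{6953696415}{19}$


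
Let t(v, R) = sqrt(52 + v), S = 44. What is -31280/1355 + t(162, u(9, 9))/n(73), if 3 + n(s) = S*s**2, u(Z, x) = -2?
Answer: -6256/271 + sqrt(214)/234473 ≈ -23.085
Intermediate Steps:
n(s) = -3 + 44*s**2
-31280/1355 + t(162, u(9, 9))/n(73) = -31280/1355 + sqrt(52 + 162)/(-3 + 44*73**2) = -31280*1/1355 + sqrt(214)/(-3 + 44*5329) = -6256/271 + sqrt(214)/(-3 + 234476) = -6256/271 + sqrt(214)/234473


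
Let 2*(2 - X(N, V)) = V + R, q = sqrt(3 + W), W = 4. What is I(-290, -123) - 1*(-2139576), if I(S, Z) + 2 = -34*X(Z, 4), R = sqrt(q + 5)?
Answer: 2139574 + 17*sqrt(5 + sqrt(7)) ≈ 2.1396e+6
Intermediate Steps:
q = sqrt(7) (q = sqrt(3 + 4) = sqrt(7) ≈ 2.6458)
R = sqrt(5 + sqrt(7)) (R = sqrt(sqrt(7) + 5) = sqrt(5 + sqrt(7)) ≈ 2.7651)
X(N, V) = 2 - V/2 - sqrt(5 + sqrt(7))/2 (X(N, V) = 2 - (V + sqrt(5 + sqrt(7)))/2 = 2 + (-V/2 - sqrt(5 + sqrt(7))/2) = 2 - V/2 - sqrt(5 + sqrt(7))/2)
I(S, Z) = -2 + 17*sqrt(5 + sqrt(7)) (I(S, Z) = -2 - 34*(2 - 1/2*4 - sqrt(5 + sqrt(7))/2) = -2 - 34*(2 - 2 - sqrt(5 + sqrt(7))/2) = -2 - (-17)*sqrt(5 + sqrt(7)) = -2 + 17*sqrt(5 + sqrt(7)))
I(-290, -123) - 1*(-2139576) = (-2 + 17*sqrt(5 + sqrt(7))) - 1*(-2139576) = (-2 + 17*sqrt(5 + sqrt(7))) + 2139576 = 2139574 + 17*sqrt(5 + sqrt(7))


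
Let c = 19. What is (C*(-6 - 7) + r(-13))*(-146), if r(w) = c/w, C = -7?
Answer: -169944/13 ≈ -13073.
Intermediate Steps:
r(w) = 19/w
(C*(-6 - 7) + r(-13))*(-146) = (-7*(-6 - 7) + 19/(-13))*(-146) = (-7*(-13) + 19*(-1/13))*(-146) = (91 - 19/13)*(-146) = (1164/13)*(-146) = -169944/13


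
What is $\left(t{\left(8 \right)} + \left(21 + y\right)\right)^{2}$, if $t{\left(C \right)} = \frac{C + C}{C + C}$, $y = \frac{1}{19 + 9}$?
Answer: $\frac{380689}{784} \approx 485.57$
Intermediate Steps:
$y = \frac{1}{28} \approx 0.035714$
$t{\left(C \right)} = 1$ ($t{\left(C \right)} = \frac{2 C}{2 C} = 2 C \frac{1}{2 C} = 1$)
$\left(t{\left(8 \right)} + \left(21 + y\right)\right)^{2} = \left(1 + \left(21 + \frac{1}{28}\right)\right)^{2} = \left(1 + \frac{589}{28}\right)^{2} = \left(\frac{617}{28}\right)^{2} = \frac{380689}{784}$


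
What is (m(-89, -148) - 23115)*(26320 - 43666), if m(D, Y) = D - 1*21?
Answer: 402860850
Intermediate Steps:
m(D, Y) = -21 + D (m(D, Y) = D - 21 = -21 + D)
(m(-89, -148) - 23115)*(26320 - 43666) = ((-21 - 89) - 23115)*(26320 - 43666) = (-110 - 23115)*(-17346) = -23225*(-17346) = 402860850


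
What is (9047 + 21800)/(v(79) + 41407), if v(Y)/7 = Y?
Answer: 30847/41960 ≈ 0.73515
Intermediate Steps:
v(Y) = 7*Y
(9047 + 21800)/(v(79) + 41407) = (9047 + 21800)/(7*79 + 41407) = 30847/(553 + 41407) = 30847/41960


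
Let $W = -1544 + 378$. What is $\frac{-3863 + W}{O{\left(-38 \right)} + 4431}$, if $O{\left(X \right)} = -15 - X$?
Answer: $- \frac{5029}{4454} \approx -1.1291$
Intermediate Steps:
$W = -1166$
$\frac{-3863 + W}{O{\left(-38 \right)} + 4431} = \frac{-3863 - 1166}{\left(-15 - -38\right) + 4431} = - \frac{5029}{\left(-15 + 38\right) + 4431} = - \frac{5029}{23 + 4431} = - \frac{5029}{4454}$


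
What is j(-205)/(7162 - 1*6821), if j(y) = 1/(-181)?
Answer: -1/61721 ≈ -1.6202e-5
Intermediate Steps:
j(y) = -1/181
j(-205)/(7162 - 1*6821) = -1/(181*(7162 - 1*6821)) = -1/(181*(7162 - 6821)) = -1/181/341 = -1/181*1/341 = -1/61721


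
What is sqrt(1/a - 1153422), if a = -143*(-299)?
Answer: I*sqrt(12477166706609)/3289 ≈ 1074.0*I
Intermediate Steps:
a = 42757
sqrt(1/a - 1153422) = sqrt(1/42757 - 1153422) = sqrt(-49316864453/42757) = I*sqrt(12477166706609)/3289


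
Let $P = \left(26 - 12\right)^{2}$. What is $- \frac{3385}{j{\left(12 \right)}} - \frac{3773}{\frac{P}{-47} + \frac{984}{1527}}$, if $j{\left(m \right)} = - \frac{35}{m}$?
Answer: $\frac{119733955}{53676} \approx 2230.7$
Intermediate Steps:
$P = 196$ ($P = 14^{2} = 196$)
$- \frac{3385}{j{\left(12 \right)}} - \frac{3773}{\frac{P}{-47} + \frac{984}{1527}} = - \frac{3385}{\left(-35\right) \frac{1}{12}} - \frac{3773}{\frac{196}{-47} + \frac{984}{1527}} = - \frac{3385}{\left(-35\right) \frac{1}{12}} - \frac{3773}{196 \left(- \frac{1}{47}\right) + 984 \cdot \frac{1}{1527}} = - \frac{3385}{- \frac{35}{12}} - \frac{3773}{- \frac{196}{47} + \frac{328}{509}} = \left(-3385\right) \left(- \frac{12}{35}\right) - \frac{3773}{- \frac{84348}{23923}} = \frac{8124}{7} - - \frac{8205589}{7668} = \frac{8124}{7} + \frac{8205589}{7668} = \frac{119733955}{53676}$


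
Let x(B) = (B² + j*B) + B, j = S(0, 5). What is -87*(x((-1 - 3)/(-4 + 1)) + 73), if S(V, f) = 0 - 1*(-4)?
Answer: -21257/3 ≈ -7085.7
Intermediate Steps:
S(V, f) = 4 (S(V, f) = 0 + 4 = 4)
j = 4
x(B) = B² + 5*B (x(B) = (B² + 4*B) + B = B² + 5*B)
-87*(x((-1 - 3)/(-4 + 1)) + 73) = -87*(((-1 - 3)/(-4 + 1))*(5 + (-1 - 3)/(-4 + 1)) + 73) = -87*((-4/(-3))*(5 - 4/(-3)) + 73) = -87*((-4*(-⅓))*(5 - 4*(-⅓)) + 73) = -87*(4*(5 + 4/3)/3 + 73) = -87*((4/3)*(19/3) + 73) = -87*(76/9 + 73) = -87*733/9 = -21257/3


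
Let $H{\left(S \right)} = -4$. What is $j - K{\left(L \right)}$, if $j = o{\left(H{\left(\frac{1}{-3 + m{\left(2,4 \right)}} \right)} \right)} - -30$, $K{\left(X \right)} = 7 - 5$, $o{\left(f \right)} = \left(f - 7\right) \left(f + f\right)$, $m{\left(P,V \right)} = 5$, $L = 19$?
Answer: $116$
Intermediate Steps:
$o{\left(f \right)} = 2 f \left(-7 + f\right)$ ($o{\left(f \right)} = \left(-7 + f\right) 2 f = 2 f \left(-7 + f\right)$)
$K{\left(X \right)} = 2$
$j = 118$ ($j = 2 \left(-4\right) \left(-7 - 4\right) - -30 = 2 \left(-4\right) \left(-11\right) + 30 = 88 + 30 = 118$)
$j - K{\left(L \right)} = 118 - 2 = 116$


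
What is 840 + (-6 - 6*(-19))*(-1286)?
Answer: -138048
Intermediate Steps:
840 + (-6 - 6*(-19))*(-1286) = 840 + (-6 + 114)*(-1286) = 840 + 108*(-1286) = 840 - 138888 = -138048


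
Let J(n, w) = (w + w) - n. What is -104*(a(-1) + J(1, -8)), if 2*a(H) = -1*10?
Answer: 2288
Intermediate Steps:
a(H) = -5 (a(H) = (-1*10)/2 = (½)*(-10) = -5)
J(n, w) = -n + 2*w (J(n, w) = 2*w - n = -n + 2*w)
-104*(a(-1) + J(1, -8)) = -104*(-5 + (-1*1 + 2*(-8))) = -104*(-5 + (-1 - 16)) = -104*(-5 - 17) = -104*(-22) = 2288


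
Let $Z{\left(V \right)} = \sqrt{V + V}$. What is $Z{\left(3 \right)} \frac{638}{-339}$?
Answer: $- \frac{638 \sqrt{6}}{339} \approx -4.61$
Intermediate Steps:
$Z{\left(V \right)} = \sqrt{2} \sqrt{V}$ ($Z{\left(V \right)} = \sqrt{2 V} = \sqrt{2} \sqrt{V}$)
$Z{\left(3 \right)} \frac{638}{-339} = \sqrt{2} \sqrt{3} \frac{638}{-339} = \sqrt{6} \cdot 638 \left(- \frac{1}{339}\right) = \sqrt{6} \left(- \frac{638}{339}\right) = - \frac{638 \sqrt{6}}{339}$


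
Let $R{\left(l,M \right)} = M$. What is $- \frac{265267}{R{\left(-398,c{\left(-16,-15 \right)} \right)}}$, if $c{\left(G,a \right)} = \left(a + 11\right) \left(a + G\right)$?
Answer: $- \frac{8557}{4} \approx -2139.3$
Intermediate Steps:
$c{\left(G,a \right)} = \left(11 + a\right) \left(G + a\right)$
$- \frac{265267}{R{\left(-398,c{\left(-16,-15 \right)} \right)}} = - \frac{265267}{\left(-15\right)^{2} + 11 \left(-16\right) + 11 \left(-15\right) - -240} = - \frac{265267}{225 - 176 - 165 + 240} = - \frac{265267}{124} = \left(-265267\right) \frac{1}{124} = - \frac{8557}{4}$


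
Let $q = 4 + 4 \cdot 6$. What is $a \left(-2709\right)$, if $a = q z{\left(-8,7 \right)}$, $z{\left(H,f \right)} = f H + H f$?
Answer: $8495424$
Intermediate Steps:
$z{\left(H,f \right)} = 2 H f$ ($z{\left(H,f \right)} = H f + H f = 2 H f$)
$q = 28$ ($q = 4 + 24 = 28$)
$a = -3136$ ($a = 28 \cdot 2 \left(-8\right) 7 = 28 \left(-112\right) = -3136$)
$a \left(-2709\right) = \left(-3136\right) \left(-2709\right) = 8495424$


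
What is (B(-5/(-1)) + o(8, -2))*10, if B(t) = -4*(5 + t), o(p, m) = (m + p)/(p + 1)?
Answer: -1180/3 ≈ -393.33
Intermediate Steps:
o(p, m) = (m + p)/(1 + p)
B(t) = -20 - 4*t
(B(-5/(-1)) + o(8, -2))*10 = ((-20 - (-20)/(-1)) + (-2 + 8)/(1 + 8))*10 = ((-20 - (-20)*(-1)) + 6/9)*10 = ((-20 - 4*5) + (1/9)*6)*10 = ((-20 - 20) + 2/3)*10 = (-40 + 2/3)*10 = -118/3*10 = -1180/3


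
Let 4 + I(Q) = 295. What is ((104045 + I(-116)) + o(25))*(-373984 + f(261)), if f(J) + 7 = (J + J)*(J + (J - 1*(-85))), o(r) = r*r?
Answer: -5997156657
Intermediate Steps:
I(Q) = 291 (I(Q) = -4 + 295 = 291)
o(r) = r²
f(J) = -7 + 2*J*(85 + 2*J) (f(J) = -7 + (J + J)*(J + (J - 1*(-85))) = -7 + (2*J)*(J + (J + 85)) = -7 + (2*J)*(J + (85 + J)) = -7 + (2*J)*(85 + 2*J) = -7 + 2*J*(85 + 2*J))
((104045 + I(-116)) + o(25))*(-373984 + f(261)) = ((104045 + 291) + 25²)*(-373984 + (-7 + 4*261² + 170*261)) = (104336 + 625)*(-373984 + (-7 + 4*68121 + 44370)) = 104961*(-373984 + (-7 + 272484 + 44370)) = 104961*(-373984 + 316847) = 104961*(-57137) = -5997156657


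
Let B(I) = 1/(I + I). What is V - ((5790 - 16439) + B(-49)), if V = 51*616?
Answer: 4122371/98 ≈ 42065.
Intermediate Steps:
V = 31416
B(I) = 1/(2*I)
V - ((5790 - 16439) + B(-49)) = 31416 - ((5790 - 16439) + (1/2)/(-49)) = 31416 - (-10649 + (1/2)*(-1/49)) = 31416 - (-10649 - 1/98) = 31416 - 1*(-1043603/98) = 31416 + 1043603/98 = 4122371/98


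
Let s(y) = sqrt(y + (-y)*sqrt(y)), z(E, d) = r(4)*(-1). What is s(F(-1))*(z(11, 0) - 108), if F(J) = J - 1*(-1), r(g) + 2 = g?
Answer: 0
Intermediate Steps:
r(g) = -2 + g
z(E, d) = -2 (z(E, d) = (-2 + 4)*(-1) = 2*(-1) = -2)
F(J) = 1 + J (F(J) = J + 1 = 1 + J)
s(y) = sqrt(y - y**(3/2))
s(F(-1))*(z(11, 0) - 108) = sqrt((1 - 1) - (1 - 1)**(3/2))*(-2 - 108) = sqrt(0 - 0**(3/2))*(-110) = sqrt(0 - 1*0)*(-110) = sqrt(0 + 0)*(-110) = sqrt(0)*(-110) = 0*(-110) = 0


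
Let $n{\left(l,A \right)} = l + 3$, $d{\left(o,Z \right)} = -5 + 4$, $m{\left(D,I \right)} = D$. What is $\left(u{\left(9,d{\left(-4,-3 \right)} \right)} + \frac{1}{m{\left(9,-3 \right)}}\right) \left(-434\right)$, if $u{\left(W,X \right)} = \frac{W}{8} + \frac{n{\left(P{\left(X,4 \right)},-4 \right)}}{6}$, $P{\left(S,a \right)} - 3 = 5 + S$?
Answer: $- \frac{45353}{36} \approx -1259.8$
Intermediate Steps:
$P{\left(S,a \right)} = 8 + S$ ($P{\left(S,a \right)} = 3 + \left(5 + S\right) = 8 + S$)
$d{\left(o,Z \right)} = -1$
$n{\left(l,A \right)} = 3 + l$
$u{\left(W,X \right)} = \frac{11}{6} + \frac{X}{6} + \frac{W}{8}$ ($u{\left(W,X \right)} = \frac{W}{8} + \frac{3 + \left(8 + X\right)}{6} = W \frac{1}{8} + \left(11 + X\right) \frac{1}{6} = \frac{W}{8} + \left(\frac{11}{6} + \frac{X}{6}\right) = \frac{11}{6} + \frac{X}{6} + \frac{W}{8}$)
$\left(u{\left(9,d{\left(-4,-3 \right)} \right)} + \frac{1}{m{\left(9,-3 \right)}}\right) \left(-434\right) = \left(\left(\frac{11}{6} + \frac{1}{6} \left(-1\right) + \frac{1}{8} \cdot 9\right) + \frac{1}{9}\right) \left(-434\right) = \left(\left(\frac{11}{6} - \frac{1}{6} + \frac{9}{8}\right) + \frac{1}{9}\right) \left(-434\right) = \left(\frac{67}{24} + \frac{1}{9}\right) \left(-434\right) = \frac{209}{72} \left(-434\right) = - \frac{45353}{36}$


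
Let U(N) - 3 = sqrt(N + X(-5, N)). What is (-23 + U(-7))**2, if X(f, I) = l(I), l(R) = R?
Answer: (20 - I*sqrt(14))**2 ≈ 386.0 - 149.67*I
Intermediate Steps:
X(f, I) = I
U(N) = 3 + sqrt(2)*sqrt(N) (U(N) = 3 + sqrt(N + N) = 3 + sqrt(2*N) = 3 + sqrt(2)*sqrt(N))
(-23 + U(-7))**2 = (-23 + (3 + sqrt(2)*sqrt(-7)))**2 = (-23 + (3 + sqrt(2)*(I*sqrt(7))))**2 = (-23 + (3 + I*sqrt(14)))**2 = (-20 + I*sqrt(14))**2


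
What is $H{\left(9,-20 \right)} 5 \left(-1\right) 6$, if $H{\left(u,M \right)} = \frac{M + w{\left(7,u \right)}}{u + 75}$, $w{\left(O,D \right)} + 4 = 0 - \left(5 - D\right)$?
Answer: $\frac{50}{7} \approx 7.1429$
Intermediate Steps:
$w{\left(O,D \right)} = -9 + D$ ($w{\left(O,D \right)} = -4 + \left(0 - \left(5 - D\right)\right) = -4 + \left(0 + \left(-5 + D\right)\right) = -4 + \left(-5 + D\right) = -9 + D$)
$H{\left(u,M \right)} = \frac{-9 + M + u}{75 + u}$ ($H{\left(u,M \right)} = \frac{M + \left(-9 + u\right)}{u + 75} = \frac{-9 + M + u}{75 + u}$)
$H{\left(9,-20 \right)} 5 \left(-1\right) 6 = \frac{-9 - 20 + 9}{75 + 9} \cdot 5 \left(-1\right) 6 = \frac{1}{84} \left(-20\right) \left(\left(-5\right) 6\right) = \frac{1}{84} \left(-20\right) \left(-30\right) = \left(- \frac{5}{21}\right) \left(-30\right) = \frac{50}{7}$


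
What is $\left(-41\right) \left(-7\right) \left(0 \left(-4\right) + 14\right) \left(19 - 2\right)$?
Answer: $68306$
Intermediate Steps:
$\left(-41\right) \left(-7\right) \left(0 \left(-4\right) + 14\right) \left(19 - 2\right) = 287 \left(0 + 14\right) 17 = 287 \cdot 14 \cdot 17 = 287 \cdot 238 = 68306$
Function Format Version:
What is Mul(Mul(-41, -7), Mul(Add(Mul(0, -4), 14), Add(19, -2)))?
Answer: 68306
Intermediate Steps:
Mul(Mul(-41, -7), Mul(Add(Mul(0, -4), 14), Add(19, -2))) = Mul(287, Mul(Add(0, 14), 17)) = Mul(287, Mul(14, 17)) = Mul(287, 238) = 68306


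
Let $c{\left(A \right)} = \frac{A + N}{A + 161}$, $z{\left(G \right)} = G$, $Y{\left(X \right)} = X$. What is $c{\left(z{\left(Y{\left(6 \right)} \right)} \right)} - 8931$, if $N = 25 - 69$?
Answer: $- \frac{1491515}{167} \approx -8931.2$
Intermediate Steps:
$N = -44$
$c{\left(A \right)} = \frac{-44 + A}{161 + A}$ ($c{\left(A \right)} = \frac{A - 44}{A + 161} = \frac{-44 + A}{161 + A}$)
$c{\left(z{\left(Y{\left(6 \right)} \right)} \right)} - 8931 = \frac{-44 + 6}{161 + 6} - 8931 = \frac{1}{167} \left(-38\right) - 8931 = - \frac{38}{167} - 8931 = - \frac{1491515}{167}$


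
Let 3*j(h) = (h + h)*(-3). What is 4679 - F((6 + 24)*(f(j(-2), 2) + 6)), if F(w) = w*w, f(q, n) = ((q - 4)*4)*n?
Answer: -27721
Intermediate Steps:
j(h) = -2*h (j(h) = ((h + h)*(-3))/3 = ((2*h)*(-3))/3 = (-6*h)/3 = -2*h)
f(q, n) = n*(-16 + 4*q) (f(q, n) = ((-4 + q)*4)*n = (-16 + 4*q)*n = n*(-16 + 4*q))
F(w) = w²
4679 - F((6 + 24)*(f(j(-2), 2) + 6)) = 4679 - ((6 + 24)*(4*2*(-4 - 2*(-2)) + 6))² = 4679 - (30*(4*2*(-4 + 4) + 6))² = 4679 - (30*(4*2*0 + 6))² = 4679 - (30*(0 + 6))² = 4679 - (30*6)² = 4679 - 1*180² = 4679 - 1*32400 = 4679 - 32400 = -27721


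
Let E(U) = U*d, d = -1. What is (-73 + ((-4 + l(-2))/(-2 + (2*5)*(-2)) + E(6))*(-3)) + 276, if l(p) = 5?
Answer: 4865/22 ≈ 221.14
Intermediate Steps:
E(U) = -U (E(U) = U*(-1) = -U)
(-73 + ((-4 + l(-2))/(-2 + (2*5)*(-2)) + E(6))*(-3)) + 276 = (-73 + ((-4 + 5)/(-2 + (2*5)*(-2)) - 1*6)*(-3)) + 276 = (-73 + (1/(-2 + 10*(-2)) - 6)*(-3)) + 276 = (-73 + (1/(-2 - 20) - 6)*(-3)) + 276 = (-73 + (1/(-22) - 6)*(-3)) + 276 = (-73 + (1*(-1/22) - 6)*(-3)) + 276 = (-73 + (-1/22 - 6)*(-3)) + 276 = (-73 - 133/22*(-3)) + 276 = (-73 + 399/22) + 276 = -1207/22 + 276 = 4865/22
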